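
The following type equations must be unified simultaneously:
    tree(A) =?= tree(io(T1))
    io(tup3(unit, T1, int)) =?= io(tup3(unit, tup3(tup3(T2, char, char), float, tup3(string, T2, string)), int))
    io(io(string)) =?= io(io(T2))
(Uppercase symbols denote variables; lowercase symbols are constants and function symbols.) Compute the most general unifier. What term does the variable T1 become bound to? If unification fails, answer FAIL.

Decompose tree/1: A =?= io(T1).
Bind A := io(T1); no other remaining equation mentions A.
Decompose io/1: tup3(unit, T1, int) =?= tup3(unit, tup3(tup3(T2, char, char), float, tup3(string, T2, string)), int).
Decompose tup3/3: unit =?= unit,  T1 =?= tup3(tup3(T2, char, char), float, tup3(string, T2, string)),  int =?= int.
Delete trivial equation unit =?= unit.
Bind T1 := tup3(tup3(T2, char, char), float, tup3(string, T2, string)); no other remaining equation mentions T1. Substituting into the earlier binding gives A := io(tup3(tup3(T2, char, char), float, tup3(string, T2, string))).
Delete trivial equation int =?= int.
Decompose io/1: io(string) =?= io(T2).
Decompose io/1: string =?= T2.
Bind T2 := string. Substituting into the earlier bindings gives A := io(tup3(tup3(string, char, char), float, tup3(string, string, string))), T1 := tup3(tup3(string, char, char), float, tup3(string, string, string)).
MGU = { A := io(tup3(tup3(string, char, char), float, tup3(string, string, string))), T1 := tup3(tup3(string, char, char), float, tup3(string, string, string)), T2 := string }, so T1 := tup3(tup3(string, char, char), float, tup3(string, string, string)).

tup3(tup3(string, char, char), float, tup3(string, string, string))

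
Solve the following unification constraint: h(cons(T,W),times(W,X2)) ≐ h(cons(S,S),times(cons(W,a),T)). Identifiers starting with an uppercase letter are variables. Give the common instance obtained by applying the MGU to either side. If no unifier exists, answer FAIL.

Decompose h/2: cons(T,W) ≐ cons(S,S),  times(W,X2) ≐ times(cons(W,a),T).
Decompose cons/2: T ≐ S,  W ≐ S.
Bind T := S; substituting into the one remaining equation that mentions T gives: times(W,X2) ≐ times(cons(W,a),S).
Bind W := S; substituting into the remaining equation gives: times(S,X2) ≐ times(cons(S,a),S).
Decompose times/2: S ≐ cons(S,a),  X2 ≐ S.
Occurs check fails: S occurs in cons(S,a); the equation S ≐ cons(S,a) has no finite solution.

FAIL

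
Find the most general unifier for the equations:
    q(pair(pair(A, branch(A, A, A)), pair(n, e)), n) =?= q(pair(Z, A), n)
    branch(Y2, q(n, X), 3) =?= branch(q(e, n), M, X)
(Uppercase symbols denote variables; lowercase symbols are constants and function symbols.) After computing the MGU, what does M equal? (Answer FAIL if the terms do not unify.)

q(n, 3)

Decompose q/2: pair(pair(A, branch(A, A, A)), pair(n, e)) =?= pair(Z, A),  n =?= n.
Decompose pair/2: pair(A, branch(A, A, A)) =?= Z,  pair(n, e) =?= A.
Bind Z := pair(A, branch(A, A, A)); no other remaining equation mentions Z.
Bind A := pair(n, e); no other remaining equation mentions A. Substituting into the earlier binding gives Z := pair(pair(n, e), branch(pair(n, e), pair(n, e), pair(n, e))).
Delete trivial equation n =?= n.
Decompose branch/3: Y2 =?= q(e, n),  q(n, X) =?= M,  3 =?= X.
Bind Y2 := q(e, n); no other remaining equation mentions Y2.
Bind M := q(n, X); no other remaining equation mentions M.
Bind X := 3. Substituting into the earlier binding gives M := q(n, 3).
MGU = { Z ↦ pair(pair(n, e), branch(pair(n, e), pair(n, e), pair(n, e))), A ↦ pair(n, e), Y2 ↦ q(e, n), M ↦ q(n, 3), X ↦ 3 }, so M ↦ q(n, 3).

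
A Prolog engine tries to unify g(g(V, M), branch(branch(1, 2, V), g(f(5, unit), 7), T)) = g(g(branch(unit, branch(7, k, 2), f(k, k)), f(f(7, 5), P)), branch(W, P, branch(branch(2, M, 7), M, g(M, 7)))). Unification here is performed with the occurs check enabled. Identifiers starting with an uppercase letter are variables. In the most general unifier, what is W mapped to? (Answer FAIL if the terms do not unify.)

branch(1, 2, branch(unit, branch(7, k, 2), f(k, k)))

Decompose g/2: g(V, M) = g(branch(unit, branch(7, k, 2), f(k, k)), f(f(7, 5), P)),  branch(branch(1, 2, V), g(f(5, unit), 7), T) = branch(W, P, branch(branch(2, M, 7), M, g(M, 7))).
Decompose g/2: V = branch(unit, branch(7, k, 2), f(k, k)),  M = f(f(7, 5), P).
Bind V := branch(unit, branch(7, k, 2), f(k, k)); substituting into the one remaining equation that mentions V gives: branch(branch(1, 2, branch(unit, branch(7, k, 2), f(k, k))), g(f(5, unit), 7), T) = branch(W, P, branch(branch(2, M, 7), M, g(M, 7))).
Bind M := f(f(7, 5), P); substituting into the remaining equation gives: branch(branch(1, 2, branch(unit, branch(7, k, 2), f(k, k))), g(f(5, unit), 7), T) = branch(W, P, branch(branch(2, f(f(7, 5), P), 7), f(f(7, 5), P), g(f(f(7, 5), P), 7))).
Decompose branch/3: branch(1, 2, branch(unit, branch(7, k, 2), f(k, k))) = W,  g(f(5, unit), 7) = P,  T = branch(branch(2, f(f(7, 5), P), 7), f(f(7, 5), P), g(f(f(7, 5), P), 7)).
Bind W := branch(1, 2, branch(unit, branch(7, k, 2), f(k, k))); no other remaining equation mentions W.
Bind P := g(f(5, unit), 7); substituting into the remaining equation gives: T = branch(branch(2, f(f(7, 5), g(f(5, unit), 7)), 7), f(f(7, 5), g(f(5, unit), 7)), g(f(f(7, 5), g(f(5, unit), 7)), 7)). Substituting into the earlier binding gives M := f(f(7, 5), g(f(5, unit), 7)).
Bind T := branch(branch(2, f(f(7, 5), g(f(5, unit), 7)), 7), f(f(7, 5), g(f(5, unit), 7)), g(f(f(7, 5), g(f(5, unit), 7)), 7)).
MGU = { V ↦ branch(unit, branch(7, k, 2), f(k, k)), M ↦ f(f(7, 5), g(f(5, unit), 7)), W ↦ branch(1, 2, branch(unit, branch(7, k, 2), f(k, k))), P ↦ g(f(5, unit), 7), T ↦ branch(branch(2, f(f(7, 5), g(f(5, unit), 7)), 7), f(f(7, 5), g(f(5, unit), 7)), g(f(f(7, 5), g(f(5, unit), 7)), 7)) }, so W ↦ branch(1, 2, branch(unit, branch(7, k, 2), f(k, k))).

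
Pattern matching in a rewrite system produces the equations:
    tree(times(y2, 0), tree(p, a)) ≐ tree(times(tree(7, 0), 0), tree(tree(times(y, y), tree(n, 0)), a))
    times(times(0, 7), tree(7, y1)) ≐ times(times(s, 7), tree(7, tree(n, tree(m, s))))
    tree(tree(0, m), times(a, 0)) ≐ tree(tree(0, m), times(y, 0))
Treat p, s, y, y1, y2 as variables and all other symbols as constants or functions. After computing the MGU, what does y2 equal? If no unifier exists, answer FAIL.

tree(7, 0)

Decompose tree/2: times(y2, 0) ≐ times(tree(7, 0), 0),  tree(p, a) ≐ tree(tree(times(y, y), tree(n, 0)), a).
Decompose times/2: y2 ≐ tree(7, 0),  0 ≐ 0.
Bind y2 := tree(7, 0); no other remaining equation mentions y2.
Delete trivial equation 0 ≐ 0.
Decompose tree/2: p ≐ tree(times(y, y), tree(n, 0)),  a ≐ a.
Bind p := tree(times(y, y), tree(n, 0)); no other remaining equation mentions p.
Delete trivial equation a ≐ a.
Decompose times/2: times(0, 7) ≐ times(s, 7),  tree(7, y1) ≐ tree(7, tree(n, tree(m, s))).
Decompose times/2: 0 ≐ s,  7 ≐ 7.
Bind s := 0; substituting into the one remaining equation that mentions s gives: tree(7, y1) ≐ tree(7, tree(n, tree(m, 0))).
Delete trivial equation 7 ≐ 7.
Decompose tree/2: 7 ≐ 7,  y1 ≐ tree(n, tree(m, 0)).
Delete trivial equation 7 ≐ 7.
Bind y1 := tree(n, tree(m, 0)); no other remaining equation mentions y1.
Decompose tree/2: tree(0, m) ≐ tree(0, m),  times(a, 0) ≐ times(y, 0).
Delete trivial equation tree(0, m) ≐ tree(0, m).
Decompose times/2: a ≐ y,  0 ≐ 0.
Bind y := a; no other remaining equation mentions y. Substituting into the earlier binding gives p := tree(times(a, a), tree(n, 0)).
Delete trivial equation 0 ≐ 0.
MGU = { y2 ↦ tree(7, 0), p ↦ tree(times(a, a), tree(n, 0)), s ↦ 0, y1 ↦ tree(n, tree(m, 0)), y ↦ a }, so y2 ↦ tree(7, 0).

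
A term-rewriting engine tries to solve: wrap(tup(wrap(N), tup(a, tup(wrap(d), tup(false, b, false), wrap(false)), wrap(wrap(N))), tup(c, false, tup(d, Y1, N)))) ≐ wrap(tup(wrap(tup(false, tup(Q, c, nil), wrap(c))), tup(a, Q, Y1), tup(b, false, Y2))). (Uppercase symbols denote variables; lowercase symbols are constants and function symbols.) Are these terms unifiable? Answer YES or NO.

Decompose wrap/1: tup(wrap(N), tup(a, tup(wrap(d), tup(false, b, false), wrap(false)), wrap(wrap(N))), tup(c, false, tup(d, Y1, N))) ≐ tup(wrap(tup(false, tup(Q, c, nil), wrap(c))), tup(a, Q, Y1), tup(b, false, Y2)).
Decompose tup/3: wrap(N) ≐ wrap(tup(false, tup(Q, c, nil), wrap(c))),  tup(a, tup(wrap(d), tup(false, b, false), wrap(false)), wrap(wrap(N))) ≐ tup(a, Q, Y1),  tup(c, false, tup(d, Y1, N)) ≐ tup(b, false, Y2).
Decompose wrap/1: N ≐ tup(false, tup(Q, c, nil), wrap(c)).
Bind N := tup(false, tup(Q, c, nil), wrap(c)); substituting into the remaining equations gives: tup(a, tup(wrap(d), tup(false, b, false), wrap(false)), wrap(wrap(tup(false, tup(Q, c, nil), wrap(c))))) ≐ tup(a, Q, Y1),  tup(c, false, tup(d, Y1, tup(false, tup(Q, c, nil), wrap(c)))) ≐ tup(b, false, Y2).
Decompose tup/3: a ≐ a,  tup(wrap(d), tup(false, b, false), wrap(false)) ≐ Q,  wrap(wrap(tup(false, tup(Q, c, nil), wrap(c)))) ≐ Y1.
Delete trivial equation a ≐ a.
Bind Q := tup(wrap(d), tup(false, b, false), wrap(false)); substituting into the remaining equations gives: wrap(wrap(tup(false, tup(tup(wrap(d), tup(false, b, false), wrap(false)), c, nil), wrap(c)))) ≐ Y1,  tup(c, false, tup(d, Y1, tup(false, tup(tup(wrap(d), tup(false, b, false), wrap(false)), c, nil), wrap(c)))) ≐ tup(b, false, Y2). Substituting into the earlier binding gives N := tup(false, tup(tup(wrap(d), tup(false, b, false), wrap(false)), c, nil), wrap(c)).
Bind Y1 := wrap(wrap(tup(false, tup(tup(wrap(d), tup(false, b, false), wrap(false)), c, nil), wrap(c)))); substituting into the remaining equation gives: tup(c, false, tup(d, wrap(wrap(tup(false, tup(tup(wrap(d), tup(false, b, false), wrap(false)), c, nil), wrap(c)))), tup(false, tup(tup(wrap(d), tup(false, b, false), wrap(false)), c, nil), wrap(c)))) ≐ tup(b, false, Y2).
Decompose tup/3: c ≐ b,  false ≐ false,  tup(d, wrap(wrap(tup(false, tup(tup(wrap(d), tup(false, b, false), wrap(false)), c, nil), wrap(c)))), tup(false, tup(tup(wrap(d), tup(false, b, false), wrap(false)), c, nil), wrap(c))) ≐ Y2.
Clash: constants c and b differ; no unifier exists.

NO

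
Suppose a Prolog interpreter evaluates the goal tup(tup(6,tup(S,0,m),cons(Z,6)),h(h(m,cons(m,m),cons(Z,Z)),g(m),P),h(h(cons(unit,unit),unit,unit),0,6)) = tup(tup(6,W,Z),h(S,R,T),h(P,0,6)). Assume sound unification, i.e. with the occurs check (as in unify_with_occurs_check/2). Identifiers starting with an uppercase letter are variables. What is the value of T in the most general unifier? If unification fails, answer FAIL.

FAIL

Decompose tup/3: tup(6,tup(S,0,m),cons(Z,6)) = tup(6,W,Z),  h(h(m,cons(m,m),cons(Z,Z)),g(m),P) = h(S,R,T),  h(h(cons(unit,unit),unit,unit),0,6) = h(P,0,6).
Decompose tup/3: 6 = 6,  tup(S,0,m) = W,  cons(Z,6) = Z.
Delete trivial equation 6 = 6.
Bind W := tup(S,0,m); no other remaining equation mentions W.
Occurs check fails: Z occurs in cons(Z,6); the equation Z = cons(Z,6) has no finite solution.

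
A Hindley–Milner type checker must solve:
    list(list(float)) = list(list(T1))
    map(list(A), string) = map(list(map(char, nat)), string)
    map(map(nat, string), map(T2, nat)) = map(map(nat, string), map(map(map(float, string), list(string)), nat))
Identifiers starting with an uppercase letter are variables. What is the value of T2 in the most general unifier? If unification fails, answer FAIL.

map(map(float, string), list(string))

Decompose list/1: list(float) = list(T1).
Decompose list/1: float = T1.
Bind T1 := float; no other remaining equation mentions T1.
Decompose map/2: list(A) = list(map(char, nat)),  string = string.
Decompose list/1: A = map(char, nat).
Bind A := map(char, nat); no other remaining equation mentions A.
Delete trivial equation string = string.
Decompose map/2: map(nat, string) = map(nat, string),  map(T2, nat) = map(map(map(float, string), list(string)), nat).
Delete trivial equation map(nat, string) = map(nat, string).
Decompose map/2: T2 = map(map(float, string), list(string)),  nat = nat.
Bind T2 := map(map(float, string), list(string)); no other remaining equation mentions T2.
Delete trivial equation nat = nat.
MGU = { T1 ↦ float, A ↦ map(char, nat), T2 ↦ map(map(float, string), list(string)) }, so T2 ↦ map(map(float, string), list(string)).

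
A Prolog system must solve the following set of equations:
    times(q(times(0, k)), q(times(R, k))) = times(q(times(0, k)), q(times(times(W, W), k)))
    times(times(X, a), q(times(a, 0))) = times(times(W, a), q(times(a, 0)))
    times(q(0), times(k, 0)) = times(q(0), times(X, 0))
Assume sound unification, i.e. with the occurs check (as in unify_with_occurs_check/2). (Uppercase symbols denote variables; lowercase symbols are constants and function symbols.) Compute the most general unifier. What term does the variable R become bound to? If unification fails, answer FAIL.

times(k, k)

Decompose times/2: q(times(0, k)) = q(times(0, k)),  q(times(R, k)) = q(times(times(W, W), k)).
Delete trivial equation q(times(0, k)) = q(times(0, k)).
Decompose q/1: times(R, k) = times(times(W, W), k).
Decompose times/2: R = times(W, W),  k = k.
Bind R := times(W, W); no other remaining equation mentions R.
Delete trivial equation k = k.
Decompose times/2: times(X, a) = times(W, a),  q(times(a, 0)) = q(times(a, 0)).
Decompose times/2: X = W,  a = a.
Bind X := W; substituting into the one remaining equation that mentions X gives: times(q(0), times(k, 0)) = times(q(0), times(W, 0)).
Delete trivial equation a = a.
Delete trivial equation q(times(a, 0)) = q(times(a, 0)).
Decompose times/2: q(0) = q(0),  times(k, 0) = times(W, 0).
Delete trivial equation q(0) = q(0).
Decompose times/2: k = W,  0 = 0.
Bind W := k; no other remaining equation mentions W. Substituting into the earlier bindings gives R := times(k, k), X := k.
Delete trivial equation 0 = 0.
MGU = { R -> times(k, k), X -> k, W -> k }, so R -> times(k, k).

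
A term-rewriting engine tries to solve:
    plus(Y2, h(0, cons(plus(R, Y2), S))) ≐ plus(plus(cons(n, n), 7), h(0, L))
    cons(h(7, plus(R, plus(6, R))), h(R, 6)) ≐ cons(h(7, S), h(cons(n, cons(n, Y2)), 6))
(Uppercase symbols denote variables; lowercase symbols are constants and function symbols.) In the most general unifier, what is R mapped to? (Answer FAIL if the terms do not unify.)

cons(n, cons(n, plus(cons(n, n), 7)))

Decompose plus/2: Y2 ≐ plus(cons(n, n), 7),  h(0, cons(plus(R, Y2), S)) ≐ h(0, L).
Bind Y2 := plus(cons(n, n), 7); substituting into the remaining equations gives: h(0, cons(plus(R, plus(cons(n, n), 7)), S)) ≐ h(0, L),  cons(h(7, plus(R, plus(6, R))), h(R, 6)) ≐ cons(h(7, S), h(cons(n, cons(n, plus(cons(n, n), 7))), 6)).
Decompose h/2: 0 ≐ 0,  cons(plus(R, plus(cons(n, n), 7)), S) ≐ L.
Delete trivial equation 0 ≐ 0.
Bind L := cons(plus(R, plus(cons(n, n), 7)), S); no other remaining equation mentions L.
Decompose cons/2: h(7, plus(R, plus(6, R))) ≐ h(7, S),  h(R, 6) ≐ h(cons(n, cons(n, plus(cons(n, n), 7))), 6).
Decompose h/2: 7 ≐ 7,  plus(R, plus(6, R)) ≐ S.
Delete trivial equation 7 ≐ 7.
Bind S := plus(R, plus(6, R)); no other remaining equation mentions S. Substituting into the earlier binding gives L := cons(plus(R, plus(cons(n, n), 7)), plus(R, plus(6, R))).
Decompose h/2: R ≐ cons(n, cons(n, plus(cons(n, n), 7))),  6 ≐ 6.
Bind R := cons(n, cons(n, plus(cons(n, n), 7))); no other remaining equation mentions R. Substituting into the earlier bindings gives L := cons(plus(cons(n, cons(n, plus(cons(n, n), 7))), plus(cons(n, n), 7)), plus(cons(n, cons(n, plus(cons(n, n), 7))), plus(6, cons(n, cons(n, plus(cons(n, n), 7)))))), S := plus(cons(n, cons(n, plus(cons(n, n), 7))), plus(6, cons(n, cons(n, plus(cons(n, n), 7))))).
Delete trivial equation 6 ≐ 6.
MGU = { Y2 ↦ plus(cons(n, n), 7), L ↦ cons(plus(cons(n, cons(n, plus(cons(n, n), 7))), plus(cons(n, n), 7)), plus(cons(n, cons(n, plus(cons(n, n), 7))), plus(6, cons(n, cons(n, plus(cons(n, n), 7)))))), S ↦ plus(cons(n, cons(n, plus(cons(n, n), 7))), plus(6, cons(n, cons(n, plus(cons(n, n), 7))))), R ↦ cons(n, cons(n, plus(cons(n, n), 7))) }, so R ↦ cons(n, cons(n, plus(cons(n, n), 7))).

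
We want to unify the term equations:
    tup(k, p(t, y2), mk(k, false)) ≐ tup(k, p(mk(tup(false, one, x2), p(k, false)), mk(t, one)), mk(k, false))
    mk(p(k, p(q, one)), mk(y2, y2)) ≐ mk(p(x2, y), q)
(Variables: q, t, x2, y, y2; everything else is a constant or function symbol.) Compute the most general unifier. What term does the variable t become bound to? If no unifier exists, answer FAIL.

Decompose tup/3: k ≐ k,  p(t, y2) ≐ p(mk(tup(false, one, x2), p(k, false)), mk(t, one)),  mk(k, false) ≐ mk(k, false).
Delete trivial equation k ≐ k.
Decompose p/2: t ≐ mk(tup(false, one, x2), p(k, false)),  y2 ≐ mk(t, one).
Bind t := mk(tup(false, one, x2), p(k, false)); substituting into the one remaining equation that mentions t gives: y2 ≐ mk(mk(tup(false, one, x2), p(k, false)), one).
Bind y2 := mk(mk(tup(false, one, x2), p(k, false)), one); substituting into the one remaining equation that mentions y2 gives: mk(p(k, p(q, one)), mk(mk(mk(tup(false, one, x2), p(k, false)), one), mk(mk(tup(false, one, x2), p(k, false)), one))) ≐ mk(p(x2, y), q).
Delete trivial equation mk(k, false) ≐ mk(k, false).
Decompose mk/2: p(k, p(q, one)) ≐ p(x2, y),  mk(mk(mk(tup(false, one, x2), p(k, false)), one), mk(mk(tup(false, one, x2), p(k, false)), one)) ≐ q.
Decompose p/2: k ≐ x2,  p(q, one) ≐ y.
Bind x2 := k; substituting into the one remaining equation that mentions x2 gives: mk(mk(mk(tup(false, one, k), p(k, false)), one), mk(mk(tup(false, one, k), p(k, false)), one)) ≐ q. Substituting into the earlier bindings gives t := mk(tup(false, one, k), p(k, false)), y2 := mk(mk(tup(false, one, k), p(k, false)), one).
Bind y := p(q, one); no other remaining equation mentions y.
Bind q := mk(mk(mk(tup(false, one, k), p(k, false)), one), mk(mk(tup(false, one, k), p(k, false)), one)). Substituting into the earlier binding gives y := p(mk(mk(mk(tup(false, one, k), p(k, false)), one), mk(mk(tup(false, one, k), p(k, false)), one)), one).
MGU = { t -> mk(tup(false, one, k), p(k, false)), y2 -> mk(mk(tup(false, one, k), p(k, false)), one), x2 -> k, y -> p(mk(mk(mk(tup(false, one, k), p(k, false)), one), mk(mk(tup(false, one, k), p(k, false)), one)), one), q -> mk(mk(mk(tup(false, one, k), p(k, false)), one), mk(mk(tup(false, one, k), p(k, false)), one)) }, so t -> mk(tup(false, one, k), p(k, false)).

mk(tup(false, one, k), p(k, false))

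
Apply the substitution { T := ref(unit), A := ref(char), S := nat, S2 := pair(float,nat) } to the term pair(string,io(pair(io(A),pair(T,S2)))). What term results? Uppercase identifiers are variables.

pair(string,io(pair(io(ref(char)),pair(ref(unit),pair(float,nat)))))

Replace each occurrence of T with ref(unit).
Replace each occurrence of A with ref(char).
Replace each occurrence of S2 with pair(float,nat).
Result: pair(string,io(pair(io(ref(char)),pair(ref(unit),pair(float,nat))))).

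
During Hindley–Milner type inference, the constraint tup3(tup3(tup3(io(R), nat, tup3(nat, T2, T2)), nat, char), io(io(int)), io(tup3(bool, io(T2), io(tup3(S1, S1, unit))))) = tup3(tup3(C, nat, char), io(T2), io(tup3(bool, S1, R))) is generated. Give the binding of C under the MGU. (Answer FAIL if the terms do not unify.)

Decompose tup3/3: tup3(tup3(io(R), nat, tup3(nat, T2, T2)), nat, char) = tup3(C, nat, char),  io(io(int)) = io(T2),  io(tup3(bool, io(T2), io(tup3(S1, S1, unit)))) = io(tup3(bool, S1, R)).
Decompose tup3/3: tup3(io(R), nat, tup3(nat, T2, T2)) = C,  nat = nat,  char = char.
Bind C := tup3(io(R), nat, tup3(nat, T2, T2)); no other remaining equation mentions C.
Delete trivial equation nat = nat.
Delete trivial equation char = char.
Decompose io/1: io(int) = T2.
Bind T2 := io(int); substituting into the remaining equation gives: io(tup3(bool, io(io(int)), io(tup3(S1, S1, unit)))) = io(tup3(bool, S1, R)). Substituting into the earlier binding gives C := tup3(io(R), nat, tup3(nat, io(int), io(int))).
Decompose io/1: tup3(bool, io(io(int)), io(tup3(S1, S1, unit))) = tup3(bool, S1, R).
Decompose tup3/3: bool = bool,  io(io(int)) = S1,  io(tup3(S1, S1, unit)) = R.
Delete trivial equation bool = bool.
Bind S1 := io(io(int)); substituting into the remaining equation gives: io(tup3(io(io(int)), io(io(int)), unit)) = R.
Bind R := io(tup3(io(io(int)), io(io(int)), unit)). Substituting into the earlier binding gives C := tup3(io(io(tup3(io(io(int)), io(io(int)), unit))), nat, tup3(nat, io(int), io(int))).
MGU = { C -> tup3(io(io(tup3(io(io(int)), io(io(int)), unit))), nat, tup3(nat, io(int), io(int))), T2 -> io(int), S1 -> io(io(int)), R -> io(tup3(io(io(int)), io(io(int)), unit)) }, so C -> tup3(io(io(tup3(io(io(int)), io(io(int)), unit))), nat, tup3(nat, io(int), io(int))).

tup3(io(io(tup3(io(io(int)), io(io(int)), unit))), nat, tup3(nat, io(int), io(int)))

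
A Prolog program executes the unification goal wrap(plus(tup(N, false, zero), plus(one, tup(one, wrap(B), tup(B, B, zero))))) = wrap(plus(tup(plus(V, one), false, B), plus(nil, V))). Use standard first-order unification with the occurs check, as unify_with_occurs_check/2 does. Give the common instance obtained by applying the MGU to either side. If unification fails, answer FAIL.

Decompose wrap/1: plus(tup(N, false, zero), plus(one, tup(one, wrap(B), tup(B, B, zero)))) = plus(tup(plus(V, one), false, B), plus(nil, V)).
Decompose plus/2: tup(N, false, zero) = tup(plus(V, one), false, B),  plus(one, tup(one, wrap(B), tup(B, B, zero))) = plus(nil, V).
Decompose tup/3: N = plus(V, one),  false = false,  zero = B.
Bind N := plus(V, one); no other remaining equation mentions N.
Delete trivial equation false = false.
Bind B := zero; substituting into the remaining equation gives: plus(one, tup(one, wrap(zero), tup(zero, zero, zero))) = plus(nil, V).
Decompose plus/2: one = nil,  tup(one, wrap(zero), tup(zero, zero, zero)) = V.
Clash: constants one and nil differ; no unifier exists.

FAIL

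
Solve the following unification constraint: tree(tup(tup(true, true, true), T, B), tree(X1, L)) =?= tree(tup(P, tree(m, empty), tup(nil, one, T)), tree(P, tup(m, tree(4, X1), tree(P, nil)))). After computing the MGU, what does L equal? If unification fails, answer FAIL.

tup(m, tree(4, tup(true, true, true)), tree(tup(true, true, true), nil))

Decompose tree/2: tup(tup(true, true, true), T, B) =?= tup(P, tree(m, empty), tup(nil, one, T)),  tree(X1, L) =?= tree(P, tup(m, tree(4, X1), tree(P, nil))).
Decompose tup/3: tup(true, true, true) =?= P,  T =?= tree(m, empty),  B =?= tup(nil, one, T).
Bind P := tup(true, true, true); substituting into the one remaining equation that mentions P gives: tree(X1, L) =?= tree(tup(true, true, true), tup(m, tree(4, X1), tree(tup(true, true, true), nil))).
Bind T := tree(m, empty); substituting into the one remaining equation that mentions T gives: B =?= tup(nil, one, tree(m, empty)).
Bind B := tup(nil, one, tree(m, empty)); no other remaining equation mentions B.
Decompose tree/2: X1 =?= tup(true, true, true),  L =?= tup(m, tree(4, X1), tree(tup(true, true, true), nil)).
Bind X1 := tup(true, true, true); substituting into the remaining equation gives: L =?= tup(m, tree(4, tup(true, true, true)), tree(tup(true, true, true), nil)).
Bind L := tup(m, tree(4, tup(true, true, true)), tree(tup(true, true, true), nil)).
MGU = { P ↦ tup(true, true, true), T ↦ tree(m, empty), B ↦ tup(nil, one, tree(m, empty)), X1 ↦ tup(true, true, true), L ↦ tup(m, tree(4, tup(true, true, true)), tree(tup(true, true, true), nil)) }, so L ↦ tup(m, tree(4, tup(true, true, true)), tree(tup(true, true, true), nil)).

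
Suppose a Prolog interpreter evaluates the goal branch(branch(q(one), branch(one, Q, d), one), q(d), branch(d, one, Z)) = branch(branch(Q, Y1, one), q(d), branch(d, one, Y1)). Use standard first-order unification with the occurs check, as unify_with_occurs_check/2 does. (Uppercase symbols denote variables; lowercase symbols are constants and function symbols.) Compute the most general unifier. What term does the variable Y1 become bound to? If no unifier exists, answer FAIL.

branch(one, q(one), d)

Decompose branch/3: branch(q(one), branch(one, Q, d), one) = branch(Q, Y1, one),  q(d) = q(d),  branch(d, one, Z) = branch(d, one, Y1).
Decompose branch/3: q(one) = Q,  branch(one, Q, d) = Y1,  one = one.
Bind Q := q(one); substituting into the one remaining equation that mentions Q gives: branch(one, q(one), d) = Y1.
Bind Y1 := branch(one, q(one), d); substituting into the one remaining equation that mentions Y1 gives: branch(d, one, Z) = branch(d, one, branch(one, q(one), d)).
Delete trivial equation one = one.
Delete trivial equation q(d) = q(d).
Decompose branch/3: d = d,  one = one,  Z = branch(one, q(one), d).
Delete trivial equation d = d.
Delete trivial equation one = one.
Bind Z := branch(one, q(one), d).
MGU = { Q -> q(one), Y1 -> branch(one, q(one), d), Z -> branch(one, q(one), d) }, so Y1 -> branch(one, q(one), d).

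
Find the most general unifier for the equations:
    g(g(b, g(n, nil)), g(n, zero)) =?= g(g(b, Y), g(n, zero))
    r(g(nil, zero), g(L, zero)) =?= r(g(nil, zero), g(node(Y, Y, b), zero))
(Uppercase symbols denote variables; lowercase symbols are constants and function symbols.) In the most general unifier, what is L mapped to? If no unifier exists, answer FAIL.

Decompose g/2: g(b, g(n, nil)) =?= g(b, Y),  g(n, zero) =?= g(n, zero).
Decompose g/2: b =?= b,  g(n, nil) =?= Y.
Delete trivial equation b =?= b.
Bind Y := g(n, nil); substituting into the one remaining equation that mentions Y gives: r(g(nil, zero), g(L, zero)) =?= r(g(nil, zero), g(node(g(n, nil), g(n, nil), b), zero)).
Delete trivial equation g(n, zero) =?= g(n, zero).
Decompose r/2: g(nil, zero) =?= g(nil, zero),  g(L, zero) =?= g(node(g(n, nil), g(n, nil), b), zero).
Delete trivial equation g(nil, zero) =?= g(nil, zero).
Decompose g/2: L =?= node(g(n, nil), g(n, nil), b),  zero =?= zero.
Bind L := node(g(n, nil), g(n, nil), b); no other remaining equation mentions L.
Delete trivial equation zero =?= zero.
MGU = { Y ↦ g(n, nil), L ↦ node(g(n, nil), g(n, nil), b) }, so L ↦ node(g(n, nil), g(n, nil), b).

node(g(n, nil), g(n, nil), b)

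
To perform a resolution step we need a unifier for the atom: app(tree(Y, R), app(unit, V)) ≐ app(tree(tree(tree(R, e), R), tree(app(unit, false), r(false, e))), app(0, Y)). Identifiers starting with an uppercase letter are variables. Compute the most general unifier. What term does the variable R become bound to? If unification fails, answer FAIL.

Decompose app/2: tree(Y, R) ≐ tree(tree(tree(R, e), R), tree(app(unit, false), r(false, e))),  app(unit, V) ≐ app(0, Y).
Decompose tree/2: Y ≐ tree(tree(R, e), R),  R ≐ tree(app(unit, false), r(false, e)).
Bind Y := tree(tree(R, e), R); substituting into the one remaining equation that mentions Y gives: app(unit, V) ≐ app(0, tree(tree(R, e), R)).
Bind R := tree(app(unit, false), r(false, e)); substituting into the remaining equation gives: app(unit, V) ≐ app(0, tree(tree(tree(app(unit, false), r(false, e)), e), tree(app(unit, false), r(false, e)))). Substituting into the earlier binding gives Y := tree(tree(tree(app(unit, false), r(false, e)), e), tree(app(unit, false), r(false, e))).
Decompose app/2: unit ≐ 0,  V ≐ tree(tree(tree(app(unit, false), r(false, e)), e), tree(app(unit, false), r(false, e))).
Clash: constants unit and 0 differ; no unifier exists.

FAIL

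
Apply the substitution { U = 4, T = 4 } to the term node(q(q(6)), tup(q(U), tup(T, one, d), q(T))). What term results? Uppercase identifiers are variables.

node(q(q(6)), tup(q(4), tup(4, one, d), q(4)))

Replace each occurrence of U with 4.
Replace each occurrence of T with 4.
Result: node(q(q(6)), tup(q(4), tup(4, one, d), q(4))).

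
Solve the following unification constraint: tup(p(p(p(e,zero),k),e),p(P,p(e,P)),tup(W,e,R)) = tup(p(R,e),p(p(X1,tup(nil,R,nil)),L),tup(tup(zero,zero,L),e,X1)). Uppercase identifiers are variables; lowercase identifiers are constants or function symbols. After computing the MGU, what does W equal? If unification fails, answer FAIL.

Decompose tup/3: p(p(p(e,zero),k),e) = p(R,e),  p(P,p(e,P)) = p(p(X1,tup(nil,R,nil)),L),  tup(W,e,R) = tup(tup(zero,zero,L),e,X1).
Decompose p/2: p(p(e,zero),k) = R,  e = e.
Bind R := p(p(e,zero),k); substituting into the 2 remaining equations that mention R gives: p(P,p(e,P)) = p(p(X1,tup(nil,p(p(e,zero),k),nil)),L),  tup(W,e,p(p(e,zero),k)) = tup(tup(zero,zero,L),e,X1).
Delete trivial equation e = e.
Decompose p/2: P = p(X1,tup(nil,p(p(e,zero),k),nil)),  p(e,P) = L.
Bind P := p(X1,tup(nil,p(p(e,zero),k),nil)); substituting into the one remaining equation that mentions P gives: p(e,p(X1,tup(nil,p(p(e,zero),k),nil))) = L.
Bind L := p(e,p(X1,tup(nil,p(p(e,zero),k),nil))); substituting into the remaining equation gives: tup(W,e,p(p(e,zero),k)) = tup(tup(zero,zero,p(e,p(X1,tup(nil,p(p(e,zero),k),nil)))),e,X1).
Decompose tup/3: W = tup(zero,zero,p(e,p(X1,tup(nil,p(p(e,zero),k),nil)))),  e = e,  p(p(e,zero),k) = X1.
Bind W := tup(zero,zero,p(e,p(X1,tup(nil,p(p(e,zero),k),nil)))); no other remaining equation mentions W.
Delete trivial equation e = e.
Bind X1 := p(p(e,zero),k). Substituting into the earlier bindings gives P := p(p(p(e,zero),k),tup(nil,p(p(e,zero),k),nil)), L := p(e,p(p(p(e,zero),k),tup(nil,p(p(e,zero),k),nil))), W := tup(zero,zero,p(e,p(p(p(e,zero),k),tup(nil,p(p(e,zero),k),nil)))).
MGU = { R -> p(p(e,zero),k), P -> p(p(p(e,zero),k),tup(nil,p(p(e,zero),k),nil)), L -> p(e,p(p(p(e,zero),k),tup(nil,p(p(e,zero),k),nil))), W -> tup(zero,zero,p(e,p(p(p(e,zero),k),tup(nil,p(p(e,zero),k),nil)))), X1 -> p(p(e,zero),k) }, so W -> tup(zero,zero,p(e,p(p(p(e,zero),k),tup(nil,p(p(e,zero),k),nil)))).

tup(zero,zero,p(e,p(p(p(e,zero),k),tup(nil,p(p(e,zero),k),nil))))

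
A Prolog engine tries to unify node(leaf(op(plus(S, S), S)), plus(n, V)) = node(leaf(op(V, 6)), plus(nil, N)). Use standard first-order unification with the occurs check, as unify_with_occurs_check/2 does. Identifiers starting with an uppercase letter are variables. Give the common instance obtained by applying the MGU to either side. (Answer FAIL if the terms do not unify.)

Decompose node/2: leaf(op(plus(S, S), S)) = leaf(op(V, 6)),  plus(n, V) = plus(nil, N).
Decompose leaf/1: op(plus(S, S), S) = op(V, 6).
Decompose op/2: plus(S, S) = V,  S = 6.
Bind V := plus(S, S); substituting into the one remaining equation that mentions V gives: plus(n, plus(S, S)) = plus(nil, N).
Bind S := 6; substituting into the remaining equation gives: plus(n, plus(6, 6)) = plus(nil, N). Substituting into the earlier binding gives V := plus(6, 6).
Decompose plus/2: n = nil,  plus(6, 6) = N.
Clash: constants n and nil differ; no unifier exists.

FAIL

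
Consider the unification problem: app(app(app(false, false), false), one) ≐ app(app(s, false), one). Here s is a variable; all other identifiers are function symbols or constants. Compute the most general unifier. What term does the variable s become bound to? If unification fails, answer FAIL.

Decompose app/2: app(app(false, false), false) ≐ app(s, false),  one ≐ one.
Decompose app/2: app(false, false) ≐ s,  false ≐ false.
Bind s := app(false, false); no other remaining equation mentions s.
Delete trivial equation false ≐ false.
Delete trivial equation one ≐ one.
MGU = { s -> app(false, false) }, so s -> app(false, false).

app(false, false)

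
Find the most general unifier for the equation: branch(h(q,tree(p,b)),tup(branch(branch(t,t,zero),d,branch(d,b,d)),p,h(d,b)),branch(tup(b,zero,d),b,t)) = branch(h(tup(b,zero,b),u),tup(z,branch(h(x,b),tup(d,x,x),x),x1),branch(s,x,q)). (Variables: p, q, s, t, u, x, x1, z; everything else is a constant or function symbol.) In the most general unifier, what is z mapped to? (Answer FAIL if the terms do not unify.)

Decompose branch/3: h(q,tree(p,b)) = h(tup(b,zero,b),u),  tup(branch(branch(t,t,zero),d,branch(d,b,d)),p,h(d,b)) = tup(z,branch(h(x,b),tup(d,x,x),x),x1),  branch(tup(b,zero,d),b,t) = branch(s,x,q).
Decompose h/2: q = tup(b,zero,b),  tree(p,b) = u.
Bind q := tup(b,zero,b); substituting into the one remaining equation that mentions q gives: branch(tup(b,zero,d),b,t) = branch(s,x,tup(b,zero,b)).
Bind u := tree(p,b); no other remaining equation mentions u.
Decompose tup/3: branch(branch(t,t,zero),d,branch(d,b,d)) = z,  p = branch(h(x,b),tup(d,x,x),x),  h(d,b) = x1.
Bind z := branch(branch(t,t,zero),d,branch(d,b,d)); no other remaining equation mentions z.
Bind p := branch(h(x,b),tup(d,x,x),x); no other remaining equation mentions p. Substituting into the earlier binding gives u := tree(branch(h(x,b),tup(d,x,x),x),b).
Bind x1 := h(d,b); no other remaining equation mentions x1.
Decompose branch/3: tup(b,zero,d) = s,  b = x,  t = tup(b,zero,b).
Bind s := tup(b,zero,d); no other remaining equation mentions s.
Bind x := b; no other remaining equation mentions x. Substituting into the earlier bindings gives u := tree(branch(h(b,b),tup(d,b,b),b),b), p := branch(h(b,b),tup(d,b,b),b).
Bind t := tup(b,zero,b). Substituting into the earlier binding gives z := branch(branch(tup(b,zero,b),tup(b,zero,b),zero),d,branch(d,b,d)).
MGU = { q ↦ tup(b,zero,b), u ↦ tree(branch(h(b,b),tup(d,b,b),b),b), z ↦ branch(branch(tup(b,zero,b),tup(b,zero,b),zero),d,branch(d,b,d)), p ↦ branch(h(b,b),tup(d,b,b),b), x1 ↦ h(d,b), s ↦ tup(b,zero,d), x ↦ b, t ↦ tup(b,zero,b) }, so z ↦ branch(branch(tup(b,zero,b),tup(b,zero,b),zero),d,branch(d,b,d)).

branch(branch(tup(b,zero,b),tup(b,zero,b),zero),d,branch(d,b,d))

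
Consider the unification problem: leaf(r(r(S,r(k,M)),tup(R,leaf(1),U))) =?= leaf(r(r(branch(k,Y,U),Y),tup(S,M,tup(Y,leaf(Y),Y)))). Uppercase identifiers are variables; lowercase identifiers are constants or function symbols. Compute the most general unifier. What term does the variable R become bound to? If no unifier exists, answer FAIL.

Decompose leaf/1: r(r(S,r(k,M)),tup(R,leaf(1),U)) =?= r(r(branch(k,Y,U),Y),tup(S,M,tup(Y,leaf(Y),Y))).
Decompose r/2: r(S,r(k,M)) =?= r(branch(k,Y,U),Y),  tup(R,leaf(1),U) =?= tup(S,M,tup(Y,leaf(Y),Y)).
Decompose r/2: S =?= branch(k,Y,U),  r(k,M) =?= Y.
Bind S := branch(k,Y,U); substituting into the one remaining equation that mentions S gives: tup(R,leaf(1),U) =?= tup(branch(k,Y,U),M,tup(Y,leaf(Y),Y)).
Bind Y := r(k,M); substituting into the remaining equation gives: tup(R,leaf(1),U) =?= tup(branch(k,r(k,M),U),M,tup(r(k,M),leaf(r(k,M)),r(k,M))). Substituting into the earlier binding gives S := branch(k,r(k,M),U).
Decompose tup/3: R =?= branch(k,r(k,M),U),  leaf(1) =?= M,  U =?= tup(r(k,M),leaf(r(k,M)),r(k,M)).
Bind R := branch(k,r(k,M),U); no other remaining equation mentions R.
Bind M := leaf(1); substituting into the remaining equation gives: U =?= tup(r(k,leaf(1)),leaf(r(k,leaf(1))),r(k,leaf(1))). Substituting into the earlier bindings gives S := branch(k,r(k,leaf(1)),U), Y := r(k,leaf(1)), R := branch(k,r(k,leaf(1)),U).
Bind U := tup(r(k,leaf(1)),leaf(r(k,leaf(1))),r(k,leaf(1))). Substituting into the earlier bindings gives S := branch(k,r(k,leaf(1)),tup(r(k,leaf(1)),leaf(r(k,leaf(1))),r(k,leaf(1)))), R := branch(k,r(k,leaf(1)),tup(r(k,leaf(1)),leaf(r(k,leaf(1))),r(k,leaf(1)))).
MGU = { S := branch(k,r(k,leaf(1)),tup(r(k,leaf(1)),leaf(r(k,leaf(1))),r(k,leaf(1)))), Y := r(k,leaf(1)), R := branch(k,r(k,leaf(1)),tup(r(k,leaf(1)),leaf(r(k,leaf(1))),r(k,leaf(1)))), M := leaf(1), U := tup(r(k,leaf(1)),leaf(r(k,leaf(1))),r(k,leaf(1))) }, so R := branch(k,r(k,leaf(1)),tup(r(k,leaf(1)),leaf(r(k,leaf(1))),r(k,leaf(1)))).

branch(k,r(k,leaf(1)),tup(r(k,leaf(1)),leaf(r(k,leaf(1))),r(k,leaf(1))))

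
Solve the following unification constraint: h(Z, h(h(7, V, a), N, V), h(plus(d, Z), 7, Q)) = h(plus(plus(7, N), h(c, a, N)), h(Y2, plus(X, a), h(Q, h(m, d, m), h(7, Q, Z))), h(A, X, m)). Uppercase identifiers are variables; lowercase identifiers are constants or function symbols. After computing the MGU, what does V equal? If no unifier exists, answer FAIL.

h(m, h(m, d, m), h(7, m, plus(plus(7, plus(7, a)), h(c, a, plus(7, a)))))

Decompose h/3: Z = plus(plus(7, N), h(c, a, N)),  h(h(7, V, a), N, V) = h(Y2, plus(X, a), h(Q, h(m, d, m), h(7, Q, Z))),  h(plus(d, Z), 7, Q) = h(A, X, m).
Bind Z := plus(plus(7, N), h(c, a, N)); substituting into the remaining equations gives: h(h(7, V, a), N, V) = h(Y2, plus(X, a), h(Q, h(m, d, m), h(7, Q, plus(plus(7, N), h(c, a, N))))),  h(plus(d, plus(plus(7, N), h(c, a, N))), 7, Q) = h(A, X, m).
Decompose h/3: h(7, V, a) = Y2,  N = plus(X, a),  V = h(Q, h(m, d, m), h(7, Q, plus(plus(7, N), h(c, a, N)))).
Bind Y2 := h(7, V, a); no other remaining equation mentions Y2.
Bind N := plus(X, a); substituting into the remaining equations gives: V = h(Q, h(m, d, m), h(7, Q, plus(plus(7, plus(X, a)), h(c, a, plus(X, a))))),  h(plus(d, plus(plus(7, plus(X, a)), h(c, a, plus(X, a)))), 7, Q) = h(A, X, m). Substituting into the earlier binding gives Z := plus(plus(7, plus(X, a)), h(c, a, plus(X, a))).
Bind V := h(Q, h(m, d, m), h(7, Q, plus(plus(7, plus(X, a)), h(c, a, plus(X, a))))); no other remaining equation mentions V. Substituting into the earlier binding gives Y2 := h(7, h(Q, h(m, d, m), h(7, Q, plus(plus(7, plus(X, a)), h(c, a, plus(X, a))))), a).
Decompose h/3: plus(d, plus(plus(7, plus(X, a)), h(c, a, plus(X, a)))) = A,  7 = X,  Q = m.
Bind A := plus(d, plus(plus(7, plus(X, a)), h(c, a, plus(X, a)))); no other remaining equation mentions A.
Bind X := 7; no other remaining equation mentions X. Substituting into the earlier bindings gives Z := plus(plus(7, plus(7, a)), h(c, a, plus(7, a))), Y2 := h(7, h(Q, h(m, d, m), h(7, Q, plus(plus(7, plus(7, a)), h(c, a, plus(7, a))))), a), N := plus(7, a), V := h(Q, h(m, d, m), h(7, Q, plus(plus(7, plus(7, a)), h(c, a, plus(7, a))))), A := plus(d, plus(plus(7, plus(7, a)), h(c, a, plus(7, a)))).
Bind Q := m. Substituting into the earlier bindings gives Y2 := h(7, h(m, h(m, d, m), h(7, m, plus(plus(7, plus(7, a)), h(c, a, plus(7, a))))), a), V := h(m, h(m, d, m), h(7, m, plus(plus(7, plus(7, a)), h(c, a, plus(7, a))))).
MGU = { Z ↦ plus(plus(7, plus(7, a)), h(c, a, plus(7, a))), Y2 ↦ h(7, h(m, h(m, d, m), h(7, m, plus(plus(7, plus(7, a)), h(c, a, plus(7, a))))), a), N ↦ plus(7, a), V ↦ h(m, h(m, d, m), h(7, m, plus(plus(7, plus(7, a)), h(c, a, plus(7, a))))), A ↦ plus(d, plus(plus(7, plus(7, a)), h(c, a, plus(7, a)))), X ↦ 7, Q ↦ m }, so V ↦ h(m, h(m, d, m), h(7, m, plus(plus(7, plus(7, a)), h(c, a, plus(7, a))))).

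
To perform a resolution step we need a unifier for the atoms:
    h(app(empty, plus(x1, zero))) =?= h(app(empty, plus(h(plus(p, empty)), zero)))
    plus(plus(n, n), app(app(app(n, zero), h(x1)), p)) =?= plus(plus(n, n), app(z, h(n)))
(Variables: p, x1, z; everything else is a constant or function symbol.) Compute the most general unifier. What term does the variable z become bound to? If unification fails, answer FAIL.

Decompose h/1: app(empty, plus(x1, zero)) =?= app(empty, plus(h(plus(p, empty)), zero)).
Decompose app/2: empty =?= empty,  plus(x1, zero) =?= plus(h(plus(p, empty)), zero).
Delete trivial equation empty =?= empty.
Decompose plus/2: x1 =?= h(plus(p, empty)),  zero =?= zero.
Bind x1 := h(plus(p, empty)); substituting into the one remaining equation that mentions x1 gives: plus(plus(n, n), app(app(app(n, zero), h(h(plus(p, empty)))), p)) =?= plus(plus(n, n), app(z, h(n))).
Delete trivial equation zero =?= zero.
Decompose plus/2: plus(n, n) =?= plus(n, n),  app(app(app(n, zero), h(h(plus(p, empty)))), p) =?= app(z, h(n)).
Delete trivial equation plus(n, n) =?= plus(n, n).
Decompose app/2: app(app(n, zero), h(h(plus(p, empty)))) =?= z,  p =?= h(n).
Bind z := app(app(n, zero), h(h(plus(p, empty)))); no other remaining equation mentions z.
Bind p := h(n). Substituting into the earlier bindings gives x1 := h(plus(h(n), empty)), z := app(app(n, zero), h(h(plus(h(n), empty)))).
MGU = { x1 ↦ h(plus(h(n), empty)), z ↦ app(app(n, zero), h(h(plus(h(n), empty)))), p ↦ h(n) }, so z ↦ app(app(n, zero), h(h(plus(h(n), empty)))).

app(app(n, zero), h(h(plus(h(n), empty))))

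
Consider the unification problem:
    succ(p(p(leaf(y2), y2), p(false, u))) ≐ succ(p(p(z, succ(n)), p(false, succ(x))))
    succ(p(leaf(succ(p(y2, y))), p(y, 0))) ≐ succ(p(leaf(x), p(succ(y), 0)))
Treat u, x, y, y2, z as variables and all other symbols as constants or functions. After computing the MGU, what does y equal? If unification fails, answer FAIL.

Decompose succ/1: p(p(leaf(y2), y2), p(false, u)) ≐ p(p(z, succ(n)), p(false, succ(x))).
Decompose p/2: p(leaf(y2), y2) ≐ p(z, succ(n)),  p(false, u) ≐ p(false, succ(x)).
Decompose p/2: leaf(y2) ≐ z,  y2 ≐ succ(n).
Bind z := leaf(y2); no other remaining equation mentions z.
Bind y2 := succ(n); substituting into the one remaining equation that mentions y2 gives: succ(p(leaf(succ(p(succ(n), y))), p(y, 0))) ≐ succ(p(leaf(x), p(succ(y), 0))). Substituting into the earlier binding gives z := leaf(succ(n)).
Decompose p/2: false ≐ false,  u ≐ succ(x).
Delete trivial equation false ≐ false.
Bind u := succ(x); no other remaining equation mentions u.
Decompose succ/1: p(leaf(succ(p(succ(n), y))), p(y, 0)) ≐ p(leaf(x), p(succ(y), 0)).
Decompose p/2: leaf(succ(p(succ(n), y))) ≐ leaf(x),  p(y, 0) ≐ p(succ(y), 0).
Decompose leaf/1: succ(p(succ(n), y)) ≐ x.
Bind x := succ(p(succ(n), y)); no other remaining equation mentions x. Substituting into the earlier binding gives u := succ(succ(p(succ(n), y))).
Decompose p/2: y ≐ succ(y),  0 ≐ 0.
Occurs check fails: y occurs in succ(y); the equation y ≐ succ(y) has no finite solution.

FAIL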